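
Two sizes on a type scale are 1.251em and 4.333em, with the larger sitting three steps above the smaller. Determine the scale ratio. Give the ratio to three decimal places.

1.513

r³ = 4.333 / 1.251, so r = (4.333/1.251)^(1/3).
r = 3.4636^(1/3) ≈ 1.5130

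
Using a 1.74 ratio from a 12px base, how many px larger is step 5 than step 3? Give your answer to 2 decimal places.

Step 3: 12.0 × 1.74³ = 63.2163px
Step 5: 12.0 × 1.74⁵ = 191.3936px
Difference: 191.3936 − 63.2163 = 128.1773px

128.18px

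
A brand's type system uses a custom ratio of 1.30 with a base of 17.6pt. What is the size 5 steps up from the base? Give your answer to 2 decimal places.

65.35pt

17.6 × 1.30⁵ = 17.6 × 3.71293 ≈ 65.35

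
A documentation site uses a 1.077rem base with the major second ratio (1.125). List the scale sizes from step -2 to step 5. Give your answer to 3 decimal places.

Step -2: 1.077 ÷ 1.125² = 0.851
Step -1: 1.077 ÷ 1.125 = 0.957
Step 0: 1.077rem
Step 1: 1.077 × 1.125 = 1.212
Step 2: 1.077 × 1.125² = 1.363
Step 3: 1.077 × 1.125³ = 1.533
Step 4: 1.077 × 1.125⁴ = 1.725
Step 5: 1.077 × 1.125⁵ = 1.941

0.851rem, 0.957rem, 1.077rem, 1.212rem, 1.363rem, 1.533rem, 1.725rem, 1.941rem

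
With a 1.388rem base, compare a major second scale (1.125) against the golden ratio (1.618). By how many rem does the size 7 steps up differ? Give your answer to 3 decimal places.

37.128rem

Major second: 1.388 × 1.125⁷ = 3.16561rem
Golden ratio: 1.388 × 1.618⁷ = 40.29388rem
Difference: 40.29388 − 3.16561 = 37.12827rem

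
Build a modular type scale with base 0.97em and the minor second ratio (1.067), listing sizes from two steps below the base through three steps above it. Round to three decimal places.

0.852em, 0.909em, 0.970em, 1.035em, 1.104em, 1.178em

Step -2: 0.97 ÷ 1.067² = 0.852
Step -1: 0.97 ÷ 1.067 = 0.909
Step 0: 0.97em
Step 1: 0.97 × 1.067 = 1.035
Step 2: 0.97 × 1.067² = 1.104
Step 3: 0.97 × 1.067³ = 1.178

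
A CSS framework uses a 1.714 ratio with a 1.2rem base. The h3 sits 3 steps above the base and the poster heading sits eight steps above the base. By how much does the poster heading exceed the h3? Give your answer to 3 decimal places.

Step 3: 1.2 × 1.714³ = 6.04246rem
Step 8: 1.2 × 1.714⁸ = 89.38565rem
Difference: 89.38565 − 6.04246 = 83.34319rem

83.343rem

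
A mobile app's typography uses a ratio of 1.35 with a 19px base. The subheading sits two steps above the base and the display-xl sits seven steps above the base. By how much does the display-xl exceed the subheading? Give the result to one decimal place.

Step 2: 19.0 × 1.35² = 34.628px
Step 7: 19.0 × 1.35⁷ = 155.271px
Difference: 155.271 − 34.628 = 120.643px

120.6px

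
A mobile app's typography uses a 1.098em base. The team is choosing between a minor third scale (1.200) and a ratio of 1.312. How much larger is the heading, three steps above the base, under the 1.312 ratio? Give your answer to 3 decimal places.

Minor third: 1.098 × 1.200³ = 1.89734em
At 1.312: 1.098 × 1.312³ = 2.47973em
Difference: 2.47973 − 1.89734 = 0.58239em

0.582em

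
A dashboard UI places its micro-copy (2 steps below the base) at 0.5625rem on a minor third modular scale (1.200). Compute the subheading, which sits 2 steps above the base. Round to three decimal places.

Moving from step -2 to step +2 is 4 steps up, so multiply by r⁴.
0.5625 × 1.200⁴ = 0.5625 × 2.07360 ≈ 1.166

1.166rem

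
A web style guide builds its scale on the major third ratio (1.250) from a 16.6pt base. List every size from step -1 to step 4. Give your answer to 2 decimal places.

Step -1: 16.6 ÷ 1.250 = 13.28
Step 0: 16.6pt
Step 1: 16.6 × 1.250 = 20.75
Step 2: 16.6 × 1.250² = 25.94
Step 3: 16.6 × 1.250³ = 32.42
Step 4: 16.6 × 1.250⁴ = 40.53

13.28pt, 16.60pt, 20.75pt, 25.94pt, 32.42pt, 40.53pt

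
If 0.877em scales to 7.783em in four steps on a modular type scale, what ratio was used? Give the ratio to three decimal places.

1.726

The ratio satisfies 0.877 × r⁴ = 7.783, so r = (7.783 / 0.877)^(1/4).
r = 8.8746^(1/4) ≈ 1.7260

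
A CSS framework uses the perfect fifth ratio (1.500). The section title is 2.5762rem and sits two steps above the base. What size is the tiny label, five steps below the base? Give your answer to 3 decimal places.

2.5762 ÷ 1.500⁷ = 2.5762 ÷ 17.08594 ≈ 0.151

0.151rem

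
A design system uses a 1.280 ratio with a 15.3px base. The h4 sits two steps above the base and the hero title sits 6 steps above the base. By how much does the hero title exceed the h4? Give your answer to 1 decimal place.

Step 2: 15.3 × 1.280² = 25.068px
Step 6: 15.3 × 1.280⁶ = 67.290px
Difference: 67.290 − 25.068 = 42.222px

42.2px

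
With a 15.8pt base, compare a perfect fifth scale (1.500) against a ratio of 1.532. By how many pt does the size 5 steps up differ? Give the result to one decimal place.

Perfect fifth: 15.8 × 1.500⁵ = 119.981pt
At 1.532: 15.8 × 1.532⁵ = 133.337pt
Difference: 133.337 − 119.981 = 13.356pt

13.4pt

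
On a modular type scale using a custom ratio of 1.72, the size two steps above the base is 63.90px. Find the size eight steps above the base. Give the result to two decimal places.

1654.52px

The gap is 8 − (2) = 6 steps, so the factor is 1.72^6.
63.90 × 1.72⁶ = 63.90 × 25.89230 ≈ 1654.518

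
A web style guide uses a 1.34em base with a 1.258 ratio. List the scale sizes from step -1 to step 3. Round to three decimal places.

1.065em, 1.340em, 1.686em, 2.121em, 2.668em

Step -1: 1.34 ÷ 1.258 = 1.065
Step 0: 1.34em
Step 1: 1.34 × 1.258 = 1.686
Step 2: 1.34 × 1.258² = 2.121
Step 3: 1.34 × 1.258³ = 2.668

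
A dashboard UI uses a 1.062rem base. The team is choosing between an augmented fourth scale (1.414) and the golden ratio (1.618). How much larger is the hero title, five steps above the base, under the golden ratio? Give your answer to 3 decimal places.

Augmented fourth: 1.062 × 1.414⁵ = 6.00304rem
Golden ratio: 1.062 × 1.618⁵ = 11.77652rem
Difference: 11.77652 − 6.00304 = 5.77348rem

5.773rem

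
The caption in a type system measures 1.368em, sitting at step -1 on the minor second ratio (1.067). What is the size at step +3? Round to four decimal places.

1.7731em

Moving from step -1 to step +3 is 4 steps up, so multiply by r⁴.
1.368 × 1.067⁴ = 1.368 × 1.29616 ≈ 1.7731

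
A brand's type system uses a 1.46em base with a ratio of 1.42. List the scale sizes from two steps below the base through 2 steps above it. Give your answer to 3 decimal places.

0.724em, 1.028em, 1.460em, 2.073em, 2.944em

Step -2: 1.46 ÷ 1.42² = 0.724
Step -1: 1.46 ÷ 1.42 = 1.028
Step 0: 1.46em
Step 1: 1.46 × 1.42 = 2.073
Step 2: 1.46 × 1.42² = 2.944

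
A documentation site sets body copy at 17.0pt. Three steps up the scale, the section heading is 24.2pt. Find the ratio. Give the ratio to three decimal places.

1.125

The ratio satisfies 17.0 × r³ = 24.2, so r = (24.2 / 17.0)^(1/3).
r = 1.4235^(1/3) ≈ 1.1249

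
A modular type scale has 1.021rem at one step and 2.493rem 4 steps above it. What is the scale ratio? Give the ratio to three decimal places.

1.250

r⁴ = 2.493 / 1.021, so r = (2.493/1.021)^(1/4).
r = 2.4417^(1/4) ≈ 1.2500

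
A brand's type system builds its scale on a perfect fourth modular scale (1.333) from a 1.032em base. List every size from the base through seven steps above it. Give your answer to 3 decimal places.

Step 0: 1.032em
Step 1: 1.032 × 1.333 = 1.376
Step 2: 1.032 × 1.333² = 1.834
Step 3: 1.032 × 1.333³ = 2.444
Step 4: 1.032 × 1.333⁴ = 3.258
Step 5: 1.032 × 1.333⁵ = 4.343
Step 6: 1.032 × 1.333⁶ = 5.790
Step 7: 1.032 × 1.333⁷ = 7.718

1.032em, 1.376em, 1.834em, 2.444em, 3.258em, 4.343em, 5.790em, 7.718em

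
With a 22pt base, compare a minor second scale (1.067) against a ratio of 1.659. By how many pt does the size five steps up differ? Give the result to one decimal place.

246.0pt

Minor second: 22.0 × 1.067⁵ = 30.426pt
At 1.659: 22.0 × 1.659⁵ = 276.474pt
Difference: 276.474 − 30.426 = 246.048pt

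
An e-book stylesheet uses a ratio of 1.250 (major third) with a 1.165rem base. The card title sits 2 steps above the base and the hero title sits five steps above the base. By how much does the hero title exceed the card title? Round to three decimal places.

Step 2: 1.165 × 1.250² = 1.82031rem
Step 5: 1.165 × 1.250⁵ = 3.55530rem
Difference: 3.55530 − 1.82031 = 1.73499rem

1.735rem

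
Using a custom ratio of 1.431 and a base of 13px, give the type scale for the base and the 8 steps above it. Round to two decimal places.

13.00px, 18.60px, 26.62px, 38.09px, 54.51px, 78.01px, 111.63px, 159.74px, 228.59px

Step 0: 13px
Step 1: 13.0 × 1.431 = 18.60
Step 2: 13.0 × 1.431² = 26.62
Step 3: 13.0 × 1.431³ = 38.09
Step 4: 13.0 × 1.431⁴ = 54.51
Step 5: 13.0 × 1.431⁵ = 78.01
Step 6: 13.0 × 1.431⁶ = 111.63
Step 7: 13.0 × 1.431⁷ = 159.74
Step 8: 13.0 × 1.431⁸ = 228.59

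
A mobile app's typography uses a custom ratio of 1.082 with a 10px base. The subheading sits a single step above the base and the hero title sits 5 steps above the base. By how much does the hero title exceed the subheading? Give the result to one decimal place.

Step 1: 10.0 × 1.082 = 10.820px
Step 5: 10.0 × 1.082⁵ = 14.830px
Difference: 14.830 − 10.820 = 4.010px

4.0px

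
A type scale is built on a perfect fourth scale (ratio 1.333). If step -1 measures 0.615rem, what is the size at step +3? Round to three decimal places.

The gap is 3 − (-1) = 4 steps, so the factor is 1.333^4.
0.615 × 1.333⁴ = 0.615 × 3.15733 ≈ 1.942

1.942rem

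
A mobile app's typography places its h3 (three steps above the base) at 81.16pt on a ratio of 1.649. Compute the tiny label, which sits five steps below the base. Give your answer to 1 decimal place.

1.5pt

81.16 ÷ 1.649⁸ = 81.16 ÷ 54.67204 ≈ 1.484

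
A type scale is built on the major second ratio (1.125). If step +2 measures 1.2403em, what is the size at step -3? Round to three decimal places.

0.688em

1.2403 ÷ 1.125⁵ = 1.2403 ÷ 1.80203 ≈ 0.688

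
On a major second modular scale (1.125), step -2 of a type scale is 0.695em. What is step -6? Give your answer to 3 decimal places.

0.434em

0.695 ÷ 1.125⁴ = 0.695 ÷ 1.60181 ≈ 0.434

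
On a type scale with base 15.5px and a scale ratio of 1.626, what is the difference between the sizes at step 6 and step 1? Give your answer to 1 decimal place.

Step 1: 15.5 × 1.626 = 25.203px
Step 6: 15.5 × 1.626⁶ = 286.454px
Difference: 286.454 − 25.203 = 261.251px

261.3px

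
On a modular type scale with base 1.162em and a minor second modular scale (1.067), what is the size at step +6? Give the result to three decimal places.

1.162 × 1.067⁶ = 1.162 × 1.47566 ≈ 1.715

1.715em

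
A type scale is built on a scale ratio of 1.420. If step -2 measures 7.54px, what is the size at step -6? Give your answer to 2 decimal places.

1.85px

7.54 ÷ 1.420⁴ = 7.54 ÷ 4.06587 ≈ 1.854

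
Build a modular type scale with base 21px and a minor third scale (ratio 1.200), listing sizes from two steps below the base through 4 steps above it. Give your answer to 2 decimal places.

Step -2: 21.0 ÷ 1.200² = 14.58
Step -1: 21.0 ÷ 1.200 = 17.50
Step 0: 21px
Step 1: 21.0 × 1.200 = 25.20
Step 2: 21.0 × 1.200² = 30.24
Step 3: 21.0 × 1.200³ = 36.29
Step 4: 21.0 × 1.200⁴ = 43.55

14.58px, 17.50px, 21.00px, 25.20px, 30.24px, 36.29px, 43.55px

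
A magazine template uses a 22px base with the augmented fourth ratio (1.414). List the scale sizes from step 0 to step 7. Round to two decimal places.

Step 0: 22px
Step 1: 22.0 × 1.414 = 31.11
Step 2: 22.0 × 1.414² = 43.99
Step 3: 22.0 × 1.414³ = 62.20
Step 4: 22.0 × 1.414⁴ = 87.95
Step 5: 22.0 × 1.414⁵ = 124.36
Step 6: 22.0 × 1.414⁶ = 175.84
Step 7: 22.0 × 1.414⁷ = 248.64

22.00px, 31.11px, 43.99px, 62.20px, 87.95px, 124.36px, 175.84px, 248.64px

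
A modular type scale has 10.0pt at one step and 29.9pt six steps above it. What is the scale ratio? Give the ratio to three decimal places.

1.200

The ratio satisfies 10.0 × r⁶ = 29.9, so r = (29.9 / 10.0)^(1/6).
r = 2.9900^(1/6) ≈ 1.2003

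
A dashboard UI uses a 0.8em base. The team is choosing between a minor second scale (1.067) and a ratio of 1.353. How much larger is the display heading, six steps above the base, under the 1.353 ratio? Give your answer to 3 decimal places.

Minor second: 0.8 × 1.067⁶ = 1.18053em
At 1.353: 0.8 × 1.353⁶ = 4.90769em
Difference: 4.90769 − 1.18053 = 3.72716em

3.727em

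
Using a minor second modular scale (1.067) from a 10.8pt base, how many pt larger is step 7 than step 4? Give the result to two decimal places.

Step 4: 10.8 × 1.067⁴ = 13.9985pt
Step 7: 10.8 × 1.067⁷ = 17.0049pt
Difference: 17.0049 − 13.9985 = 3.0064pt

3.01pt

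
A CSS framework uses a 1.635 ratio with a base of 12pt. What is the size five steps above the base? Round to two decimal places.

140.21pt

Each step on a modular scale multiplies by the ratio, so the size n steps from the base is base × ratioⁿ.
12.0 × 1.635⁵ = 12.0 × 11.68393 ≈ 140.21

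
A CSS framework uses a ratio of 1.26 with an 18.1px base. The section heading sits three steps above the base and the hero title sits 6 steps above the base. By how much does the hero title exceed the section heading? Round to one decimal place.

36.2px

Step 3: 18.1 × 1.26³ = 36.207px
Step 6: 18.1 × 1.26⁶ = 72.427px
Difference: 72.427 − 36.207 = 36.220px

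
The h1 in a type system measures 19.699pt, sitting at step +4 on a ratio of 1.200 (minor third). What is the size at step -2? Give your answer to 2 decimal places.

6.60pt

The gap is -2 − (4) = -6 steps, so the factor is 1.200^-6.
19.699 ÷ 1.200⁶ = 19.699 ÷ 2.98598 ≈ 6.597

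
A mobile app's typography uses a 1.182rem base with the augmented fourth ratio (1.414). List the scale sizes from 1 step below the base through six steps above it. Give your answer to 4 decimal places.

0.8359rem, 1.1820rem, 1.6713rem, 2.3633rem, 3.3417rem, 4.7251rem, 6.6814rem, 9.4474rem

Step -1: 1.182 ÷ 1.414 = 0.8359
Step 0: 1.182rem
Step 1: 1.182 × 1.414 = 1.6713
Step 2: 1.182 × 1.414² = 2.3633
Step 3: 1.182 × 1.414³ = 3.3417
Step 4: 1.182 × 1.414⁴ = 4.7251
Step 5: 1.182 × 1.414⁵ = 6.6814
Step 6: 1.182 × 1.414⁶ = 9.4474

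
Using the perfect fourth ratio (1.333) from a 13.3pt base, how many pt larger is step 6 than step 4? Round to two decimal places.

32.62pt

Step 4: 13.3 × 1.333⁴ = 41.9925pt
Step 6: 13.3 × 1.333⁶ = 74.6161pt
Difference: 74.6161 − 41.9925 = 32.6236pt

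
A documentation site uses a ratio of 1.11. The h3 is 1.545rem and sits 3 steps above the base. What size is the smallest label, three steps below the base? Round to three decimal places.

1.545 ÷ 1.11⁶ = 1.545 ÷ 1.87041 ≈ 0.826

0.826rem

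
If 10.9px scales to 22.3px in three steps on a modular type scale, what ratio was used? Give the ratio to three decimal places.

1.269

The ratio satisfies 10.9 × r³ = 22.3, so r = (22.3 / 10.9)^(1/3).
r = 2.0459^(1/3) ≈ 1.2695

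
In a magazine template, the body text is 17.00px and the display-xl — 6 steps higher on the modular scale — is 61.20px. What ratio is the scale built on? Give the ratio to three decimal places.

1.238

The ratio satisfies 17.00 × r⁶ = 61.20, so r = (61.20 / 17.00)^(1/6).
r = 3.6000^(1/6) ≈ 1.2380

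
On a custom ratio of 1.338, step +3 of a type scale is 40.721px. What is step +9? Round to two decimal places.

Moving from step +3 to step +9 is 6 steps up, so multiply by r⁶.
40.721 × 1.338⁶ = 40.721 × 5.73768 ≈ 233.644

233.64px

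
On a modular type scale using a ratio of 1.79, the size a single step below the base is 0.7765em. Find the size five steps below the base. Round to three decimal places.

0.076em

The gap is -5 − (-1) = -4 steps, so the factor is 1.79^-4.
0.7765 ÷ 1.79⁴ = 0.7765 ÷ 10.26626 ≈ 0.076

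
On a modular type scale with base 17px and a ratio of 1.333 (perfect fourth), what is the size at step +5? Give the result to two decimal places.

71.55px

Each step on a modular scale multiplies by the ratio, so the size n steps from the base is base × ratioⁿ.
17.0 × 1.333⁵ = 17.0 × 4.20873 ≈ 71.55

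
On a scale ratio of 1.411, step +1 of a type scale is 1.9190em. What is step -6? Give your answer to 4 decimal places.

0.1723em

The gap is -6 − (1) = -7 steps, so the factor is 1.411^-7.
1.9190 ÷ 1.411⁷ = 1.9190 ÷ 11.13497 ≈ 0.1723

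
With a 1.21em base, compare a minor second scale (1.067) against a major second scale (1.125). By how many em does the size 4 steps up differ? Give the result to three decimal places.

0.370em

Minor second: 1.21 × 1.067⁴ = 1.56835em
Major second: 1.21 × 1.125⁴ = 1.93819em
Difference: 1.93819 − 1.56835 = 0.36984em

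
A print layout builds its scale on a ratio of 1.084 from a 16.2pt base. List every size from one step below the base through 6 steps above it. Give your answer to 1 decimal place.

Step -1: 16.2 ÷ 1.084 = 14.9
Step 0: 16.2pt
Step 1: 16.2 × 1.084 = 17.6
Step 2: 16.2 × 1.084² = 19.0
Step 3: 16.2 × 1.084³ = 20.6
Step 4: 16.2 × 1.084⁴ = 22.4
Step 5: 16.2 × 1.084⁵ = 24.2
Step 6: 16.2 × 1.084⁶ = 26.3

14.9pt, 16.2pt, 17.6pt, 19.0pt, 20.6pt, 22.4pt, 24.2pt, 26.3pt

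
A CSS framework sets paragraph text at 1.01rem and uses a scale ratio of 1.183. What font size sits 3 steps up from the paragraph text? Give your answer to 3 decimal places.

1.672rem

A modular type scale is a geometric sequence: sizeₙ = base × rⁿ.
1.01 × 1.183³ = 1.01 × 1.65560 ≈ 1.672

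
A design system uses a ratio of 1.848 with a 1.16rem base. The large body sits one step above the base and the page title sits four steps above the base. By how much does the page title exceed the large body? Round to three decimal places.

Step 1: 1.16 × 1.848 = 2.14368rem
Step 4: 1.16 × 1.848⁴ = 13.52900rem
Difference: 13.52900 − 2.14368 = 11.38532rem

11.385rem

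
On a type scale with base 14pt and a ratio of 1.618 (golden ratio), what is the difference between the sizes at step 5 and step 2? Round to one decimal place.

Step 2: 14.0 × 1.618² = 36.651pt
Step 5: 14.0 × 1.618⁵ = 155.246pt
Difference: 155.246 − 36.651 = 118.595pt

118.6pt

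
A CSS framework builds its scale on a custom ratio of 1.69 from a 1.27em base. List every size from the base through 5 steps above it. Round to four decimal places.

Step 0: 1.27em
Step 1: 1.27 × 1.69 = 2.1463
Step 2: 1.27 × 1.69² = 3.6272
Step 3: 1.27 × 1.69³ = 6.1300
Step 4: 1.27 × 1.69⁴ = 10.3598
Step 5: 1.27 × 1.69⁵ = 17.5080

1.2700em, 2.1463em, 3.6272em, 6.1300em, 10.3598em, 17.5080em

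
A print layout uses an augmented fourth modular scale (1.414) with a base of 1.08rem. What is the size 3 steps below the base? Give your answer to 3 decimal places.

Every step multiplies by the scale ratio.
1.08 ÷ 1.414³ = 1.08 ÷ 2.82715 ≈ 0.382

0.382rem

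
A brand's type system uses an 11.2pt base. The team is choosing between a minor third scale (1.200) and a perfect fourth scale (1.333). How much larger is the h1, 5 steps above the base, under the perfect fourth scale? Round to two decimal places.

Minor third: 11.2 × 1.200⁵ = 27.8692pt
Perfect fourth: 11.2 × 1.333⁵ = 47.1377pt
Difference: 47.1377 − 27.8692 = 19.2685pt

19.27pt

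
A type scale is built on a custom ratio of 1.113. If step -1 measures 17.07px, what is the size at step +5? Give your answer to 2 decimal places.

32.45px

17.07 × 1.113⁶ = 17.07 × 1.90095 ≈ 32.449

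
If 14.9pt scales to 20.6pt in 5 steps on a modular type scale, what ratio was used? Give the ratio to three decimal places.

The ratio satisfies 14.9 × r⁵ = 20.6, so r = (20.6 / 14.9)^(1/5).
r = 1.3826^(1/5) ≈ 1.0669

1.067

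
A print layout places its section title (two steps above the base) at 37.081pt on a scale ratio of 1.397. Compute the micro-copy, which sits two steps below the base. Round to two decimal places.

9.74pt

37.081 ÷ 1.397⁴ = 37.081 ÷ 3.80878 ≈ 9.736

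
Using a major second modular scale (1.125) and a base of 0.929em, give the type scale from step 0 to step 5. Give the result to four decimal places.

0.9290em, 1.0451em, 1.1758em, 1.3227em, 1.4881em, 1.6741em

Step 0: 0.929em
Step 1: 0.929 × 1.125 = 1.0451
Step 2: 0.929 × 1.125² = 1.1758
Step 3: 0.929 × 1.125³ = 1.3227
Step 4: 0.929 × 1.125⁴ = 1.4881
Step 5: 0.929 × 1.125⁵ = 1.6741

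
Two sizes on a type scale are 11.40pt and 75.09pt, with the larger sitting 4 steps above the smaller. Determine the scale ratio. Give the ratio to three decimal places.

1.602

r⁴ = 75.09 / 11.40, so r = (75.09/11.40)^(1/4).
r = 6.5868^(1/4) ≈ 1.6020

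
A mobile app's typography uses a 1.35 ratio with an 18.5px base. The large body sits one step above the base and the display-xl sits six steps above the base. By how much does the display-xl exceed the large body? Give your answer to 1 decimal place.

Step 1: 18.5 × 1.35 = 24.975px
Step 6: 18.5 × 1.35⁶ = 111.989px
Difference: 111.989 − 24.975 = 87.014px

87.0px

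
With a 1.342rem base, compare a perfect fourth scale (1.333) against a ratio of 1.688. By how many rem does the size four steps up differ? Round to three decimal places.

6.658rem

Perfect fourth: 1.342 × 1.333⁴ = 4.23714rem
At 1.688: 1.342 × 1.688⁴ = 10.89538rem
Difference: 10.89538 − 4.23714 = 6.65824rem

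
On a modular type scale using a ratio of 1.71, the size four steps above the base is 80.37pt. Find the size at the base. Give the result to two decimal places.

The gap is 0 − (4) = -4 steps, so the factor is 1.71^-4.
80.37 ÷ 1.71⁴ = 80.37 ÷ 8.55036 ≈ 9.400

9.40pt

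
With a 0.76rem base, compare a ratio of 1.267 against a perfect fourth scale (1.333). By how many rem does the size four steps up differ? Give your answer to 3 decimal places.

0.441rem

At 1.267: 0.76 × 1.267⁴ = 1.95848rem
Perfect fourth: 0.76 × 1.333⁴ = 2.39957rem
Difference: 2.39957 − 1.95848 = 0.44109rem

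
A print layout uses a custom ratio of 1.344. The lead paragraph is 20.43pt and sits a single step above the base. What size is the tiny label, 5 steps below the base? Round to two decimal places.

3.47pt

Moving from step +1 to step -5 is 6 steps down, so divide by r⁶.
20.43 ÷ 1.344⁶ = 20.43 ÷ 5.89380 ≈ 3.466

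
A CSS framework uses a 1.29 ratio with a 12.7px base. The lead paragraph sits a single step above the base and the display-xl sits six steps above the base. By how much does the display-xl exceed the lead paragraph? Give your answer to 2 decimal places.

Step 1: 12.7 × 1.29 = 16.3830px
Step 6: 12.7 × 1.29⁶ = 58.5251px
Difference: 58.5251 − 16.3830 = 42.1421px

42.14px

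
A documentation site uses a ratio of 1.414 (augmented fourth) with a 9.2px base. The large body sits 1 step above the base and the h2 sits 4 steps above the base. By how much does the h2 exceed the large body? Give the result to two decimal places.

23.77px

Step 1: 9.2 × 1.414 = 13.0088px
Step 4: 9.2 × 1.414⁴ = 36.7778px
Difference: 36.7778 − 13.0088 = 23.7690px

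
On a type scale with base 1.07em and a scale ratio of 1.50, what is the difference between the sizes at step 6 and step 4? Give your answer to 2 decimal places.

6.77em

Step 4: 1.07 × 1.50⁴ = 5.4169em
Step 6: 1.07 × 1.50⁶ = 12.1880em
Difference: 12.1880 − 5.4169 = 6.7711em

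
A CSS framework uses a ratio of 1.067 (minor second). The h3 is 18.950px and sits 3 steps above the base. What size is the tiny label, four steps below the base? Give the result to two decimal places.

12.04px

18.950 ÷ 1.067⁷ = 18.950 ÷ 1.57453 ≈ 12.035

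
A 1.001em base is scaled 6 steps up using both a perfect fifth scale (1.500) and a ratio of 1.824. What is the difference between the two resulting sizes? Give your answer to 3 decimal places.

25.460em

Perfect fifth: 1.001 × 1.500⁶ = 11.40202em
At 1.824: 1.001 × 1.824⁶ = 36.86236em
Difference: 36.86236 − 11.40202 = 25.46034em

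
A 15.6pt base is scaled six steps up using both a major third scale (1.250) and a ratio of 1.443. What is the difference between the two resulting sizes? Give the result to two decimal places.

Major third: 15.6 × 1.250⁶ = 59.5093pt
At 1.443: 15.6 × 1.443⁶ = 140.8389pt
Difference: 140.8389 − 59.5093 = 81.3296pt

81.33pt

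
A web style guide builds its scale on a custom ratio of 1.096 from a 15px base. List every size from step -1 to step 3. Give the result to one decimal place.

Step -1: 15.0 ÷ 1.096 = 13.7
Step 0: 15px
Step 1: 15.0 × 1.096 = 16.4
Step 2: 15.0 × 1.096² = 18.0
Step 3: 15.0 × 1.096³ = 19.7

13.7px, 15.0px, 16.4px, 18.0px, 19.7px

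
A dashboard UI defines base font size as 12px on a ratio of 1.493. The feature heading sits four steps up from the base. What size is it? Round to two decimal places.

59.62px

12.0 × 1.493⁴ = 12.0 × 4.96866 ≈ 59.62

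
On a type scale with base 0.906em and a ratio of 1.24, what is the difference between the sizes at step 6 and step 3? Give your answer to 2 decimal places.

1.57em

Step 3: 0.906 × 1.24³ = 1.7274em
Step 6: 0.906 × 1.24⁶ = 3.2935em
Difference: 3.2935 − 1.7274 = 1.5661em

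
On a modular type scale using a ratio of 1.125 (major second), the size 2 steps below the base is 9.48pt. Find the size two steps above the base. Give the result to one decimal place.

15.2pt

The gap is 2 − (-2) = 4 steps, so the factor is 1.125^4.
9.48 × 1.125⁴ = 9.48 × 1.60181 ≈ 15.185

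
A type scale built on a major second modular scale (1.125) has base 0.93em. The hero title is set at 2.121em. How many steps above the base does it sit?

1.125ⁿ = 2.121 / 0.93 = 2.2806
n = ln(2.2806) / ln(1.125) = 0.8245 / 0.1178 ≈ 7.00

7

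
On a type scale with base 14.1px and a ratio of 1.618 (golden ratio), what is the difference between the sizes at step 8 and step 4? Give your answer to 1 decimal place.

565.7px

Step 4: 14.1 × 1.618⁴ = 96.635px
Step 8: 14.1 × 1.618⁸ = 662.289px
Difference: 662.289 − 96.635 = 565.654px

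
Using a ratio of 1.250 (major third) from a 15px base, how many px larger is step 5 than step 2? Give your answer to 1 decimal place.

Step 2: 15.0 × 1.250² = 23.438px
Step 5: 15.0 × 1.250⁵ = 45.776px
Difference: 45.776 − 23.438 = 22.338px

22.3px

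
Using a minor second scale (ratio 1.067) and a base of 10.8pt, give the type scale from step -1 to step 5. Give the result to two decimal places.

Step -1: 10.8 ÷ 1.067 = 10.12
Step 0: 10.8pt
Step 1: 10.8 × 1.067 = 11.52
Step 2: 10.8 × 1.067² = 12.30
Step 3: 10.8 × 1.067³ = 13.12
Step 4: 10.8 × 1.067⁴ = 14.00
Step 5: 10.8 × 1.067⁵ = 14.94

10.12pt, 10.80pt, 11.52pt, 12.30pt, 13.12pt, 14.00pt, 14.94pt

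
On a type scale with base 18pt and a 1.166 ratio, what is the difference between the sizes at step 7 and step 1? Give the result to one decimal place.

Step 1: 18.0 × 1.166 = 20.988pt
Step 7: 18.0 × 1.166⁷ = 52.743pt
Difference: 52.743 − 20.988 = 31.755pt

31.8pt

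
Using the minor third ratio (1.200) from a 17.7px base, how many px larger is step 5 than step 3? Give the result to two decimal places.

Step 3: 17.7 × 1.200³ = 30.5856px
Step 5: 17.7 × 1.200⁵ = 44.0433px
Difference: 44.0433 − 30.5856 = 13.4577px

13.46px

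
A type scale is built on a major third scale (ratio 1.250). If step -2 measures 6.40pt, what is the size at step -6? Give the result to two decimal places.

2.62pt

6.40 ÷ 1.250⁴ = 6.40 ÷ 2.44141 ≈ 2.621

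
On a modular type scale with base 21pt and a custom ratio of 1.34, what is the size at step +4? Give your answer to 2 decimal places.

21.0 × 1.34⁴ = 21.0 × 3.22418 ≈ 67.71

67.71pt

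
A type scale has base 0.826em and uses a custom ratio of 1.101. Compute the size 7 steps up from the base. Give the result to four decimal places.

1.6199em

Each step on a modular scale multiplies by the ratio, so the size n steps from the base is base × ratioⁿ.
0.826 × 1.101⁷ = 0.826 × 1.96115 ≈ 1.6199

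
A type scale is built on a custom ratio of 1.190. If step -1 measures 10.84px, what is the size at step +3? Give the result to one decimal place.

21.7px

The gap is 3 − (-1) = 4 steps, so the factor is 1.190^4.
10.84 × 1.190⁴ = 10.84 × 2.00534 ≈ 21.738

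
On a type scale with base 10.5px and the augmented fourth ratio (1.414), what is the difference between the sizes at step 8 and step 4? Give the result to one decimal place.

125.8px

Step 4: 10.5 × 1.414⁴ = 41.975px
Step 8: 10.5 × 1.414⁸ = 167.797px
Difference: 167.797 − 41.975 = 125.822px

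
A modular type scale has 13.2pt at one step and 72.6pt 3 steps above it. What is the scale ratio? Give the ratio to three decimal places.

r³ = 72.6 / 13.2, so r = (72.6/13.2)^(1/3).
r = 5.5000^(1/3) ≈ 1.7652

1.765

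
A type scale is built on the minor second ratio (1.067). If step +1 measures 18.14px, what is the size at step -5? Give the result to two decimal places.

12.29px

Moving from step +1 to step -5 is 6 steps down, so divide by r⁶.
18.14 ÷ 1.067⁶ = 18.14 ÷ 1.47566 ≈ 12.293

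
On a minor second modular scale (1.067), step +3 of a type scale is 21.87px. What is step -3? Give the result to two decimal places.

14.82px

21.87 ÷ 1.067⁶ = 21.87 ÷ 1.47566 ≈ 14.820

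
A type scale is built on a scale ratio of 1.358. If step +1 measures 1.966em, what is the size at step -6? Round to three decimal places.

0.231em

The gap is -6 − (1) = -7 steps, so the factor is 1.358^-7.
1.966 ÷ 1.358⁷ = 1.966 ÷ 8.51723 ≈ 0.231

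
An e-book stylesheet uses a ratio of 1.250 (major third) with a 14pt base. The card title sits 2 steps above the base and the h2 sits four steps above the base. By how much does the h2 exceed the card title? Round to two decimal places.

12.30pt

Step 2: 14.0 × 1.250² = 21.8750pt
Step 4: 14.0 × 1.250⁴ = 34.1797pt
Difference: 34.1797 − 21.8750 = 12.3047pt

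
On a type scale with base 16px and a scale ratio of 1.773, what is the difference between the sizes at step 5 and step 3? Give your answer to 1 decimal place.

Step 3: 16.0 × 1.773³ = 89.176px
Step 5: 16.0 × 1.773⁵ = 280.326px
Difference: 280.326 − 89.176 = 191.150px

191.2px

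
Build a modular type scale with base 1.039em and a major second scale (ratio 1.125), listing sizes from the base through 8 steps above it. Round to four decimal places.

Step 0: 1.039em
Step 1: 1.039 × 1.125 = 1.1689
Step 2: 1.039 × 1.125² = 1.3150
Step 3: 1.039 × 1.125³ = 1.4794
Step 4: 1.039 × 1.125⁴ = 1.6643
Step 5: 1.039 × 1.125⁵ = 1.8723
Step 6: 1.039 × 1.125⁶ = 2.1064
Step 7: 1.039 × 1.125⁷ = 2.3696
Step 8: 1.039 × 1.125⁸ = 2.6659

1.0390em, 1.1689em, 1.3150em, 1.4794em, 1.6643em, 1.8723em, 2.1064em, 2.3696em, 2.6659em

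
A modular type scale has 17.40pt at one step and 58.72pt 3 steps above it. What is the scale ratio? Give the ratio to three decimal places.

1.500

The ratio satisfies 17.40 × r³ = 58.72, so r = (58.72 / 17.40)^(1/3).
r = 3.3747^(1/3) ≈ 1.5000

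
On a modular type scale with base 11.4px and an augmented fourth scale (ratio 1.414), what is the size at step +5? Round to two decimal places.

11.4 × 1.414⁵ = 11.4 × 5.65258 ≈ 64.44

64.44px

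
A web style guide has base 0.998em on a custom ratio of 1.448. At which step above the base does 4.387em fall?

1.448ⁿ = 4.387 / 0.998 = 4.3958
n = ln(4.3958) / ln(1.448) = 1.4806 / 0.3702 ≈ 4.00

4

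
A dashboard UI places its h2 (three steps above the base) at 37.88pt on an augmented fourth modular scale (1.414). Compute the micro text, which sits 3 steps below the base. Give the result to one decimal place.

4.7pt

The gap is -3 − (3) = -6 steps, so the factor is 1.414^-6.
37.88 ÷ 1.414⁶ = 37.88 ÷ 7.99275 ≈ 4.739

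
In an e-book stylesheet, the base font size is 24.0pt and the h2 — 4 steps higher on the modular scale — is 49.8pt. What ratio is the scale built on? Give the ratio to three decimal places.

1.200

r⁴ = 49.8 / 24.0, so r = (49.8/24.0)^(1/4).
r = 2.0750^(1/4) ≈ 1.2002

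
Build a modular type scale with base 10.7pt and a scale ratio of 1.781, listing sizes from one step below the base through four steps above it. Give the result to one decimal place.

Step -1: 10.7 ÷ 1.781 = 6.0
Step 0: 10.7pt
Step 1: 10.7 × 1.781 = 19.1
Step 2: 10.7 × 1.781² = 33.9
Step 3: 10.7 × 1.781³ = 60.4
Step 4: 10.7 × 1.781⁴ = 107.7

6.0pt, 10.7pt, 19.1pt, 33.9pt, 60.4pt, 107.7pt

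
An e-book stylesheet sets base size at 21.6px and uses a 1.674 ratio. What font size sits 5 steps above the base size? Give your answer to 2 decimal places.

Each step on a modular scale multiplies by the ratio, so the size n steps from the base is base × ratioⁿ.
21.6 × 1.674⁵ = 21.6 × 13.14550 ≈ 283.94

283.94px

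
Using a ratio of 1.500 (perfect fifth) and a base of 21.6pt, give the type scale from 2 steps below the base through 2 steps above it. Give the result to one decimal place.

9.6pt, 14.4pt, 21.6pt, 32.4pt, 48.6pt

Step -2: 21.6 ÷ 1.500² = 9.6
Step -1: 21.6 ÷ 1.500 = 14.4
Step 0: 21.6pt
Step 1: 21.6 × 1.500 = 32.4
Step 2: 21.6 × 1.500² = 48.6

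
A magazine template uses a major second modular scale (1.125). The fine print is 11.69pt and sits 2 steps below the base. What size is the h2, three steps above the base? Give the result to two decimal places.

21.07pt

11.69 × 1.125⁵ = 11.69 × 1.80203 ≈ 21.066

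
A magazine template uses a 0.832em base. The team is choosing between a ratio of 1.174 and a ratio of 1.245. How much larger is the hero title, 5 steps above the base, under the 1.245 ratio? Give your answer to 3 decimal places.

At 1.174: 0.832 × 1.174⁵ = 1.85551em
At 1.245: 0.832 × 1.245⁵ = 2.48869em
Difference: 2.48869 − 1.85551 = 0.63318em

0.633em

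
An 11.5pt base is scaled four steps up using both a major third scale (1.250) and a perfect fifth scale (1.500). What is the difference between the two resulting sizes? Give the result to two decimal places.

Major third: 11.5 × 1.250⁴ = 28.0762pt
Perfect fifth: 11.5 × 1.500⁴ = 58.2188pt
Difference: 58.2188 − 28.0762 = 30.1426pt

30.14pt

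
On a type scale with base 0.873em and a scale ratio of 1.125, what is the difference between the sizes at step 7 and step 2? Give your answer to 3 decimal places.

0.886em

Step 2: 0.873 × 1.125² = 1.10489em
Step 7: 0.873 × 1.125⁷ = 1.99105em
Difference: 1.99105 − 1.10489 = 0.88616em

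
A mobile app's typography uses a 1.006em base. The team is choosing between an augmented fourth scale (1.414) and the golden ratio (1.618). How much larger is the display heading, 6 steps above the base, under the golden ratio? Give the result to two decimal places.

Augmented fourth: 1.006 × 1.414⁶ = 8.0407em
Golden ratio: 1.006 × 1.618⁶ = 18.0497em
Difference: 18.0497 − 8.0407 = 10.0090em

10.01em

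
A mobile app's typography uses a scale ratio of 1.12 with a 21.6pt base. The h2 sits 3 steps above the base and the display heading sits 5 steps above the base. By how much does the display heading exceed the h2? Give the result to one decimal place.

Step 3: 21.6 × 1.12³ = 30.346pt
Step 5: 21.6 × 1.12⁵ = 38.067pt
Difference: 38.067 − 30.346 = 7.721pt

7.7pt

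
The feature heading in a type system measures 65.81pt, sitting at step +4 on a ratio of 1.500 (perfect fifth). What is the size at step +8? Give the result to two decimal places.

333.16pt

The gap is 8 − (4) = 4 steps, so the factor is 1.500^4.
65.81 × 1.500⁴ = 65.81 × 5.06250 ≈ 333.163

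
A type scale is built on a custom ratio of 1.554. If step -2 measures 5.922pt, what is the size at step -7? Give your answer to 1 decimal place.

0.7pt

5.922 ÷ 1.554⁵ = 5.922 ÷ 9.06265 ≈ 0.653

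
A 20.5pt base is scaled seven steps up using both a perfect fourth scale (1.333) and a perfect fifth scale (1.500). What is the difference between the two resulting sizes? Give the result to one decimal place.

Perfect fourth: 20.5 × 1.333⁷ = 153.308pt
Perfect fifth: 20.5 × 1.500⁷ = 350.262pt
Difference: 350.262 − 153.308 = 196.954pt

197.0pt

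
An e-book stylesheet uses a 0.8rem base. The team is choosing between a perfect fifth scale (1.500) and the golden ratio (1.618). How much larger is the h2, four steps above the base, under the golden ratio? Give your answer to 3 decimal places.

Perfect fifth: 0.8 × 1.500⁴ = 4.05000rem
Golden ratio: 0.8 × 1.618⁴ = 5.48282rem
Difference: 5.48282 − 4.05000 = 1.43282rem

1.433rem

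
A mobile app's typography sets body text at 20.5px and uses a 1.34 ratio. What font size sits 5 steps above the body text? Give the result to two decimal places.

88.57px

20.5 × 1.34⁵ = 20.5 × 4.32040 ≈ 88.57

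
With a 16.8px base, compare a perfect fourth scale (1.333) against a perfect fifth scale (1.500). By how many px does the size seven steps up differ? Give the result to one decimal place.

161.4px

Perfect fourth: 16.8 × 1.333⁷ = 125.638px
Perfect fifth: 16.8 × 1.500⁷ = 287.044px
Difference: 287.044 − 125.638 = 161.406px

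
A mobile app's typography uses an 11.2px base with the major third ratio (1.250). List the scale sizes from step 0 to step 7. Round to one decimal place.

11.2px, 14.0px, 17.5px, 21.9px, 27.3px, 34.2px, 42.7px, 53.4px

Step 0: 11.2px
Step 1: 11.2 × 1.250 = 14.0
Step 2: 11.2 × 1.250² = 17.5
Step 3: 11.2 × 1.250³ = 21.9
Step 4: 11.2 × 1.250⁴ = 27.3
Step 5: 11.2 × 1.250⁵ = 34.2
Step 6: 11.2 × 1.250⁶ = 42.7
Step 7: 11.2 × 1.250⁷ = 53.4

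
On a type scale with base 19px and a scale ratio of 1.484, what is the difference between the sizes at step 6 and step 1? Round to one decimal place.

174.7px

Step 1: 19.0 × 1.484 = 28.196px
Step 6: 19.0 × 1.484⁶ = 202.935px
Difference: 202.935 − 28.196 = 174.739px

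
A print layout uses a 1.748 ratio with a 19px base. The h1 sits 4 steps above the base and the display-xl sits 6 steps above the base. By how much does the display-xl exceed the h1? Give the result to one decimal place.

364.6px

Step 4: 19.0 × 1.748⁴ = 177.386px
Step 6: 19.0 × 1.748⁶ = 542.004px
Difference: 542.004 − 177.386 = 364.618px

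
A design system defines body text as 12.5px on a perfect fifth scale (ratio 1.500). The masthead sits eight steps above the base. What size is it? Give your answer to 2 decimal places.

320.36px

12.5 × 1.500⁸ = 12.5 × 25.62891 ≈ 320.36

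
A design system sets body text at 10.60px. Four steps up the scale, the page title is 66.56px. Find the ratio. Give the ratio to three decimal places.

1.583

r⁴ = 66.56 / 10.60, so r = (66.56/10.60)^(1/4).
r = 6.2792^(1/4) ≈ 1.5830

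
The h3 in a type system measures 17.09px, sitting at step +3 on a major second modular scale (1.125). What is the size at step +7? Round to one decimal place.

17.09 × 1.125⁴ = 17.09 × 1.60181 ≈ 27.375

27.4px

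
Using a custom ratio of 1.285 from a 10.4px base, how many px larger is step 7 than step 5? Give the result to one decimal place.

Step 5: 10.4 × 1.285⁵ = 36.438px
Step 7: 10.4 × 1.285⁷ = 60.167px
Difference: 60.167 − 36.438 = 23.729px

23.7px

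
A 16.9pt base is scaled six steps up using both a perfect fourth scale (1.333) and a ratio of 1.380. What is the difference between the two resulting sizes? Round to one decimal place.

Perfect fourth: 16.9 × 1.333⁶ = 94.813pt
At 1.380: 16.9 × 1.380⁶ = 116.724pt
Difference: 116.724 − 94.813 = 21.911pt

21.9pt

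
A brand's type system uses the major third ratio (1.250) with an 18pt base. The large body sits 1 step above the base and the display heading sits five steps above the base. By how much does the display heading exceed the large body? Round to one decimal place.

32.4pt

Step 1: 18.0 × 1.250 = 22.500pt
Step 5: 18.0 × 1.250⁵ = 54.932pt
Difference: 54.932 − 22.500 = 32.432pt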